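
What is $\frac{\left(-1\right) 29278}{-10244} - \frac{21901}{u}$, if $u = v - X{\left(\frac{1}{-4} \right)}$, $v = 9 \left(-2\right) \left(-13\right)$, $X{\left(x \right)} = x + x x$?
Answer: $- \frac{1739978419}{19192134} \approx -90.661$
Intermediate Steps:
$X{\left(x \right)} = x + x^{2}$
$v = 234$ ($v = \left(-18\right) \left(-13\right) = 234$)
$u = \frac{3747}{16}$ ($u = 234 - \frac{1 + \frac{1}{-4}}{-4} = 234 - - \frac{1 - \frac{1}{4}}{4} = 234 - \left(- \frac{1}{4}\right) \frac{3}{4} = 234 - - \frac{3}{16} = 234 + \frac{3}{16} = \frac{3747}{16} \approx 234.19$)
$\frac{\left(-1\right) 29278}{-10244} - \frac{21901}{u} = \frac{\left(-1\right) 29278}{-10244} - \frac{21901}{\frac{3747}{16}} = \left(-29278\right) \left(- \frac{1}{10244}\right) - \frac{350416}{3747} = \frac{14639}{5122} - \frac{350416}{3747} = - \frac{1739978419}{19192134}$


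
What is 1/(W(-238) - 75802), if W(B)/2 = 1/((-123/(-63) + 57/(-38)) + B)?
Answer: -9977/756276638 ≈ -1.3192e-5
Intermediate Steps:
W(B) = 2/(19/42 + B) (W(B) = 2/((-123/(-63) + 57/(-38)) + B) = 2/((-123*(-1/63) + 57*(-1/38)) + B) = 2/((41/21 - 3/2) + B) = 2/(19/42 + B))
1/(W(-238) - 75802) = 1/(84/(19 + 42*(-238)) - 75802) = 1/(84/(19 - 9996) - 75802) = 1/(84/(-9977) - 75802) = 1/(84*(-1/9977) - 75802) = 1/(-84/9977 - 75802) = 1/(-756276638/9977) = -9977/756276638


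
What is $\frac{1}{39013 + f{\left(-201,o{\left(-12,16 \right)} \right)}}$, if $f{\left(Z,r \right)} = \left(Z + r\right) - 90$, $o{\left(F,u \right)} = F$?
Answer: $\frac{1}{38710} \approx 2.5833 \cdot 10^{-5}$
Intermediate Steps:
$f{\left(Z,r \right)} = -90 + Z + r$
$\frac{1}{39013 + f{\left(-201,o{\left(-12,16 \right)} \right)}} = \frac{1}{39013 - 303} = \frac{1}{38710}$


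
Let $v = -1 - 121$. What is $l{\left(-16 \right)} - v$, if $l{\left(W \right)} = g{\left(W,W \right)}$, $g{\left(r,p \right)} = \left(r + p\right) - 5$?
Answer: $85$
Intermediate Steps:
$v = -122$ ($v = -1 - 121 = -122$)
$g{\left(r,p \right)} = -5 + p + r$ ($g{\left(r,p \right)} = \left(p + r\right) - 5 = -5 + p + r$)
$l{\left(W \right)} = -5 + 2 W$ ($l{\left(W \right)} = -5 + W + W = -5 + 2 W$)
$l{\left(-16 \right)} - v = \left(-5 + 2 \left(-16\right)\right) - -122 = \left(-5 - 32\right) + 122 = -37 + 122 = 85$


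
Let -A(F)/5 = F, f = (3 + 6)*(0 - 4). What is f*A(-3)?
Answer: -540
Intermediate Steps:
f = -36 (f = 9*(-4) = -36)
A(F) = -5*F
f*A(-3) = -(-180)*(-3) = -36*15 = -540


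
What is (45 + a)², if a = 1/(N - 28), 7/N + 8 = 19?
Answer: 183169156/90601 ≈ 2021.7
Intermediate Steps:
N = 7/11 (N = 7/(-8 + 19) = 7/11 ≈ 0.63636)
a = -11/301 (a = 1/(7/11 - 28) = 1/(-301/11) = -11/301 ≈ -0.036545)
(45 + a)² = (45 - 11/301)² = (13534/301)² = 183169156/90601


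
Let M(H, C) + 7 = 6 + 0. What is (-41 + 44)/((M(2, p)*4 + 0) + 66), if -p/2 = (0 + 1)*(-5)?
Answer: 3/62 ≈ 0.048387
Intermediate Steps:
p = 10 (p = -2*(0 + 1)*(-5) = -2*(-5) = 10)
M(H, C) = -1 (M(H, C) = -7 + (6 + 0) = -7 + 6 = -1)
(-41 + 44)/((M(2, p)*4 + 0) + 66) = (-41 + 44)/((-1*4 + 0) + 66) = 3/((-4 + 0) + 66) = 3/(-4 + 66) = 3/62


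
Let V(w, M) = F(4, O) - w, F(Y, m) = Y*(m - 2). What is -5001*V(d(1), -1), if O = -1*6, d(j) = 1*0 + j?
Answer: 165033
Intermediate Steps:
d(j) = j (d(j) = 0 + j = j)
O = -6
F(Y, m) = Y*(-2 + m)
V(w, M) = -32 - w (V(w, M) = 4*(-2 - 6) - w = 4*(-8) - w = -32 - w)
-5001*V(d(1), -1) = -5001*(-32 - 1*1) = -5001*(-32 - 1) = -5001*(-33) = 165033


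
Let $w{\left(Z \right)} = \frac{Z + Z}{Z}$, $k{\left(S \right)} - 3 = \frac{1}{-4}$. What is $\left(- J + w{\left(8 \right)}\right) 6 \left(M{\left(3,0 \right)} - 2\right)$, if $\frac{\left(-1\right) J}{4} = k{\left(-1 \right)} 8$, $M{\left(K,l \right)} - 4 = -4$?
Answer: $-1080$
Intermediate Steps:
$M{\left(K,l \right)} = 0$ ($M{\left(K,l \right)} = 4 - 4 = 0$)
$k{\left(S \right)} = \frac{11}{4}$ ($k{\left(S \right)} = 3 + \frac{1}{-4} = 3 - \frac{1}{4} = \frac{11}{4}$)
$J = -88$ ($J = - 4 \cdot \frac{11}{4} \cdot 8 = \left(-4\right) 22 = -88$)
$w{\left(Z \right)} = 2$ ($w{\left(Z \right)} = \frac{2 Z}{Z} = 2$)
$\left(- J + w{\left(8 \right)}\right) 6 \left(M{\left(3,0 \right)} - 2\right) = \left(\left(-1\right) \left(-88\right) + 2\right) 6 \left(0 - 2\right) = \left(88 + 2\right) 6 \left(-2\right) = 90 \left(-12\right) = -1080$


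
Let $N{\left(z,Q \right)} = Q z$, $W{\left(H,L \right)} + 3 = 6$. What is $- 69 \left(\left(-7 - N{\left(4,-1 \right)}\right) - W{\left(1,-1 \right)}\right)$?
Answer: $414$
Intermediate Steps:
$W{\left(H,L \right)} = 3$ ($W{\left(H,L \right)} = -3 + 6 = 3$)
$- 69 \left(\left(-7 - N{\left(4,-1 \right)}\right) - W{\left(1,-1 \right)}\right) = - 69 \left(\left(-7 - \left(-1\right) 4\right) - 3\right) = - 69 \left(\left(-7 - -4\right) - 3\right) = - 69 \left(\left(-7 + 4\right) - 3\right) = - 69 \left(-3 - 3\right) = \left(-69\right) \left(-6\right) = 414$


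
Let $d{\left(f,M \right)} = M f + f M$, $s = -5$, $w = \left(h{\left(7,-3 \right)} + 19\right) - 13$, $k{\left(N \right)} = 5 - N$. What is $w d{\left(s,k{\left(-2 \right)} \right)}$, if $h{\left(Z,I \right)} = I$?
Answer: $-210$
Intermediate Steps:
$w = 3$ ($w = \left(-3 + 19\right) - 13 = 16 - 13 = 3$)
$d{\left(f,M \right)} = 2 M f$ ($d{\left(f,M \right)} = M f + M f = 2 M f$)
$w d{\left(s,k{\left(-2 \right)} \right)} = 3 \cdot 2 \left(5 - -2\right) \left(-5\right) = 3 \cdot 2 \left(5 + 2\right) \left(-5\right) = 3 \cdot 2 \cdot 7 \left(-5\right) = 3 \left(-70\right) = -210$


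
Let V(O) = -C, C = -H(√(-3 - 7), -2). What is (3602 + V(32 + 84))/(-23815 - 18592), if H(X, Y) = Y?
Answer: -3600/42407 ≈ -0.084892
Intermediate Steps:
C = 2 (C = -1*(-2) = 2)
V(O) = -2 (V(O) = -1*2 = -2)
(3602 + V(32 + 84))/(-23815 - 18592) = (3602 - 2)/(-23815 - 18592) = 3600/(-42407) = 3600*(-1/42407) = -3600/42407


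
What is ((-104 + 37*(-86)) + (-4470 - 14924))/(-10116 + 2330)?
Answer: 11340/3893 ≈ 2.9129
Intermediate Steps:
((-104 + 37*(-86)) + (-4470 - 14924))/(-10116 + 2330) = ((-104 - 3182) - 19394)/(-7786) = (-3286 - 19394)*(-1/7786) = -22680*(-1/7786) = 11340/3893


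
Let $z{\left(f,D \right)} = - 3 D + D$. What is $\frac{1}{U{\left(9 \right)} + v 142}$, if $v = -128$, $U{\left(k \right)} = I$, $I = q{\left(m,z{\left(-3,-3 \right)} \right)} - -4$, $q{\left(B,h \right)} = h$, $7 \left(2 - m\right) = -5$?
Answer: $- \frac{1}{18166} \approx -5.5048 \cdot 10^{-5}$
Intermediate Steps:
$z{\left(f,D \right)} = - 2 D$
$m = \frac{19}{7}$ ($m = 2 - - \frac{5}{7} = 2 + \frac{5}{7} = \frac{19}{7} \approx 2.7143$)
$I = 10$ ($I = \left(-2\right) \left(-3\right) - -4 = 6 + 4 = 10$)
$U{\left(k \right)} = 10$
$\frac{1}{U{\left(9 \right)} + v 142} = \frac{1}{10 - 18176} = \frac{1}{-18166} = - \frac{1}{18166}$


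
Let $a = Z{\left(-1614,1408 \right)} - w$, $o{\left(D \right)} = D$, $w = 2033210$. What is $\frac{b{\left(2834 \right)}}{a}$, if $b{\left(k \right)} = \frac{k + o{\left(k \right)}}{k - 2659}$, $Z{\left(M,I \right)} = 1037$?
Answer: $- \frac{436}{27356175} \approx -1.5938 \cdot 10^{-5}$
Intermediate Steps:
$a = -2032173$ ($a = 1037 - 2033210 = -2032173$)
$b{\left(k \right)} = \frac{2 k}{-2659 + k}$ ($b{\left(k \right)} = \frac{k + k}{k - 2659} = \frac{2 k}{-2659 + k}$)
$\frac{b{\left(2834 \right)}}{a} = \frac{2 \cdot 2834 \frac{1}{-2659 + 2834}}{-2032173} = 2 \cdot 2834 \cdot \frac{1}{175} \left(- \frac{1}{2032173}\right) = \frac{5668}{175} \left(- \frac{1}{2032173}\right) = - \frac{436}{27356175}$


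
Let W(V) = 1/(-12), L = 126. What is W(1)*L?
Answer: -21/2 ≈ -10.500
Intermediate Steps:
W(V) = -1/12
W(1)*L = -1/12*126 = -21/2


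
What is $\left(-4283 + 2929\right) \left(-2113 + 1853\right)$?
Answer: $352040$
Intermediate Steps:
$\left(-4283 + 2929\right) \left(-2113 + 1853\right) = \left(-1354\right) \left(-260\right) = 352040$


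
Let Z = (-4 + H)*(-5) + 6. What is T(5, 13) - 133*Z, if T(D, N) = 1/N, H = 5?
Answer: -1728/13 ≈ -132.92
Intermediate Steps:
Z = 1 (Z = (-4 + 5)*(-5) + 6 = 1*(-5) + 6 = -5 + 6 = 1)
T(5, 13) - 133*Z = 1/13 - 133*1 = 1/13 - 133 = -1728/13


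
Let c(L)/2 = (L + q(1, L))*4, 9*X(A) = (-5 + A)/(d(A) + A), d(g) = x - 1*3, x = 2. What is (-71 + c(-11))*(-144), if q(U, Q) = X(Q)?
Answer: 68176/3 ≈ 22725.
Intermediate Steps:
d(g) = -1 (d(g) = 2 - 1*3 = 2 - 3 = -1)
X(A) = (-5 + A)/(9*(-1 + A)) (X(A) = ((-5 + A)/(-1 + A))/9 = (-5 + A)/(9*(-1 + A)))
q(U, Q) = (-5 + Q)/(9*(-1 + Q))
c(L) = 8*L + 8*(-5 + L)/(9*(-1 + L)) (c(L) = 2*((L + (-5 + L)/(9*(-1 + L)))*4) = 2*(4*L + 4*(-5 + L)/(9*(-1 + L))) = 8*L + 8*(-5 + L)/(9*(-1 + L)))
(-71 + c(-11))*(-144) = (-71 + 8*(-5 - 8*(-11) + 9*(-11)**2)/(9*(-1 - 11)))*(-144) = (-71 + (8/9)*(-5 + 88 + 9*121)/(-12))*(-144) = (-71 + (8/9)*(-1/12)*(-5 + 88 + 1089))*(-144) = (-71 + (8/9)*(-1/12)*1172)*(-144) = (-71 - 2344/27)*(-144) = -4261/27*(-144) = 68176/3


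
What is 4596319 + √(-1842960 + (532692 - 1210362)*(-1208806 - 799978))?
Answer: 4596319 + 12*√9453408405 ≈ 5.7631e+6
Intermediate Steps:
4596319 + √(-1842960 + (532692 - 1210362)*(-1208806 - 799978)) = 4596319 + √(-1842960 - 677670*(-2008784)) = 4596319 + √(-1842960 + 1361292653280) = 4596319 + √1361290810320 = 4596319 + 12*√9453408405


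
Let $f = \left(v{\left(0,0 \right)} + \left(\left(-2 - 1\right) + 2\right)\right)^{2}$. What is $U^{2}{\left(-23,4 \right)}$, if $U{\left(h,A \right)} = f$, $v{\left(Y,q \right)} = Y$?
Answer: $1$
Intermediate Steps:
$f = 1$ ($f = \left(0 + \left(\left(-2 - 1\right) + 2\right)\right)^{2} = \left(0 + \left(-3 + 2\right)\right)^{2} = \left(0 - 1\right)^{2} = \left(-1\right)^{2} = 1$)
$U{\left(h,A \right)} = 1$
$U^{2}{\left(-23,4 \right)} = 1^{2} = 1$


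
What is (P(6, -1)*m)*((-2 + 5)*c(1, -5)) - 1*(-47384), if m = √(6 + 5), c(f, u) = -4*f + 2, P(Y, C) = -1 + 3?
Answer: 47384 - 12*√11 ≈ 47344.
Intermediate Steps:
P(Y, C) = 2
c(f, u) = 2 - 4*f
m = √11 ≈ 3.3166
(P(6, -1)*m)*((-2 + 5)*c(1, -5)) - 1*(-47384) = (2*√11)*((-2 + 5)*(2 - 4*1)) - 1*(-47384) = (2*√11)*(3*(2 - 4)) + 47384 = (2*√11)*(3*(-2)) + 47384 = (2*√11)*(-6) + 47384 = -12*√11 + 47384 = 47384 - 12*√11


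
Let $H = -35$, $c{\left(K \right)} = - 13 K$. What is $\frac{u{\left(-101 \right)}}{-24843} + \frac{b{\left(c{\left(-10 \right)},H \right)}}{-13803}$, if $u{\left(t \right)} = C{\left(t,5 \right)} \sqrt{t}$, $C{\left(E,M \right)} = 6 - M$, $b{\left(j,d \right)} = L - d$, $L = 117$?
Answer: $- \frac{152}{13803} - \frac{i \sqrt{101}}{24843} \approx -0.011012 - 0.00040454 i$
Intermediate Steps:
$b{\left(j,d \right)} = 117 - d$
$u{\left(t \right)} = \sqrt{t}$ ($u{\left(t \right)} = \left(6 - 5\right) \sqrt{t} = 1 \sqrt{t} = \sqrt{t}$)
$\frac{u{\left(-101 \right)}}{-24843} + \frac{b{\left(c{\left(-10 \right)},H \right)}}{-13803} = \frac{\sqrt{-101}}{-24843} + \frac{117 - -35}{-13803} = i \sqrt{101} \left(- \frac{1}{24843}\right) + \left(117 + 35\right) \left(- \frac{1}{13803}\right) = - \frac{i \sqrt{101}}{24843} + 152 \left(- \frac{1}{13803}\right) = - \frac{i \sqrt{101}}{24843} - \frac{152}{13803} = - \frac{152}{13803} - \frac{i \sqrt{101}}{24843}$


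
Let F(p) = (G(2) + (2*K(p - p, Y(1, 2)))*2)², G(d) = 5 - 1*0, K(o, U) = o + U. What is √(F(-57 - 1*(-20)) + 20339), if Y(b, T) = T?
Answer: 2*√5127 ≈ 143.21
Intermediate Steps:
K(o, U) = U + o
G(d) = 5 (G(d) = 5 + 0 = 5)
F(p) = 169 (F(p) = (5 + (2*(2 + (p - p)))*2)² = (5 + (2*(2 + 0))*2)² = (5 + (2*2)*2)² = (5 + 4*2)² = (5 + 8)² = 13² = 169)
√(F(-57 - 1*(-20)) + 20339) = √(169 + 20339) = √20508 = 2*√5127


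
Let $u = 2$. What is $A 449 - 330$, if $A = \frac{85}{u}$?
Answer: $\frac{37505}{2} \approx 18753.0$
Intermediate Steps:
$A = \frac{85}{2} \approx 42.5$
$A 449 - 330 = \frac{85}{2} \cdot 449 - 330 = \frac{38165}{2} - 330 = \frac{37505}{2}$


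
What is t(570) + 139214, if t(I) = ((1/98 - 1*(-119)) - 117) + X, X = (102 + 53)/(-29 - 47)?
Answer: 518432827/3724 ≈ 1.3921e+5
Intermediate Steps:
X = -155/76 (X = 155/(-76) = 155*(-1/76) = -155/76 ≈ -2.0395)
t(I) = -109/3724 (t(I) = ((1/98 - 1*(-119)) - 117) - 155/76 = ((1/98 + 119) - 117) - 155/76 = (11663/98 - 117) - 155/76 = 197/98 - 155/76 = -109/3724)
t(570) + 139214 = -109/3724 + 139214 = 518432827/3724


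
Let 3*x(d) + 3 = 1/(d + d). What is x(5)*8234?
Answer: -119393/15 ≈ -7959.5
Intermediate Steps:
x(d) = -1 + 1/(6*d) (x(d) = -1 + 1/(3*(d + d)) = -1 + 1/(3*((2*d))) = -1 + (1/(2*d))/3 = -1 + 1/(6*d))
x(5)*8234 = ((1/6 - 1*5)/5)*8234 = ((1/6 - 5)/5)*8234 = ((1/5)*(-29/6))*8234 = -29/30*8234 = -119393/15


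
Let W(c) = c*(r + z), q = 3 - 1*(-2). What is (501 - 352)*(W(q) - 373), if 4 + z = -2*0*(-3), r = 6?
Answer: -54087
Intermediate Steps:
q = 5 (q = 3 + 2 = 5)
z = -4 (z = -4 - 2*0*(-3) = -4 + 0*(-3) = -4 + 0 = -4)
W(c) = 2*c (W(c) = c*(6 - 4) = c*2 = 2*c)
(501 - 352)*(W(q) - 373) = (501 - 352)*(2*5 - 373) = 149*(10 - 373) = 149*(-363) = -54087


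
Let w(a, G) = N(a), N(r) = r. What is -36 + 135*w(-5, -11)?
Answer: -711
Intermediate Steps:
w(a, G) = a
-36 + 135*w(-5, -11) = -36 + 135*(-5) = -36 - 675 = -711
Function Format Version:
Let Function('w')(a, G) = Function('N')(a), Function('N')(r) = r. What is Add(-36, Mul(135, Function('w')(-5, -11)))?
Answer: -711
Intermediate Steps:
Function('w')(a, G) = a
Add(-36, Mul(135, Function('w')(-5, -11))) = Add(-36, Mul(135, -5)) = Add(-36, -675) = -711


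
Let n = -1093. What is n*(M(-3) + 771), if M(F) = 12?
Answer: -855819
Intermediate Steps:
n*(M(-3) + 771) = -1093*(12 + 771) = -1093*783 = -855819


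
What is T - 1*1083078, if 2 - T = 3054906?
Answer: -4137982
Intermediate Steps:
T = -3054904 (T = 2 - 1*3054906 = 2 - 3054906 = -3054904)
T - 1*1083078 = -3054904 - 1*1083078 = -3054904 - 1083078 = -4137982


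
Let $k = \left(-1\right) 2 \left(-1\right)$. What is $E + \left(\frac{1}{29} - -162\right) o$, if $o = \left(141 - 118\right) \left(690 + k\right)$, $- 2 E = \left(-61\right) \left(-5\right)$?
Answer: $\frac{149569723}{58} \approx 2.5788 \cdot 10^{6}$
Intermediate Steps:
$k = 2$ ($k = \left(-2\right) \left(-1\right) = 2$)
$E = - \frac{305}{2}$ ($E = - \frac{\left(-61\right) \left(-5\right)}{2} = \left(- \frac{1}{2}\right) 305 = - \frac{305}{2} \approx -152.5$)
$o = 15916$ ($o = \left(141 - 118\right) \left(690 + 2\right) = 23 \cdot 692 = 15916$)
$E + \left(\frac{1}{29} - -162\right) o = - \frac{305}{2} + \left(\frac{1}{29} - -162\right) 15916 = - \frac{305}{2} + \left(\frac{1}{29} + 162\right) 15916 = - \frac{305}{2} + \frac{4699}{29} \cdot 15916 = - \frac{305}{2} + \frac{74789284}{29} = \frac{149569723}{58}$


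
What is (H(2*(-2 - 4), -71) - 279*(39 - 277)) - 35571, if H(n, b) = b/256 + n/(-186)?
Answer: 244673127/7936 ≈ 30831.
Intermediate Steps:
H(n, b) = -n/186 + b/256 (H(n, b) = b*(1/256) + n*(-1/186) = b/256 - n/186 = -n/186 + b/256)
(H(2*(-2 - 4), -71) - 279*(39 - 277)) - 35571 = ((-(-2 - 4)/93 + (1/256)*(-71)) - 279*(39 - 277)) - 35571 = ((-(-6)/93 - 71/256) - 279*(-238)) - 35571 = ((-1/186*(-12) - 71/256) + 66402) - 35571 = ((2/31 - 71/256) + 66402) - 35571 = (-1689/7936 + 66402) - 35571 = 526964583/7936 - 35571 = 244673127/7936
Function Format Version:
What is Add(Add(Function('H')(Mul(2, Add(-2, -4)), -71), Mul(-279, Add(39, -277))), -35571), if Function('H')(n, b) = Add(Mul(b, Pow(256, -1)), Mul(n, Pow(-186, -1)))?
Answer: Rational(244673127, 7936) ≈ 30831.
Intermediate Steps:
Function('H')(n, b) = Add(Mul(Rational(-1, 186), n), Mul(Rational(1, 256), b)) (Function('H')(n, b) = Add(Mul(b, Rational(1, 256)), Mul(n, Rational(-1, 186))) = Add(Mul(Rational(1, 256), b), Mul(Rational(-1, 186), n)) = Add(Mul(Rational(-1, 186), n), Mul(Rational(1, 256), b)))
Add(Add(Function('H')(Mul(2, Add(-2, -4)), -71), Mul(-279, Add(39, -277))), -35571) = Add(Add(Add(Mul(Rational(-1, 186), Mul(2, Add(-2, -4))), Mul(Rational(1, 256), -71)), Mul(-279, Add(39, -277))), -35571) = Add(Add(Add(Mul(Rational(-1, 186), Mul(2, -6)), Rational(-71, 256)), Mul(-279, -238)), -35571) = Add(Add(Add(Mul(Rational(-1, 186), -12), Rational(-71, 256)), 66402), -35571) = Add(Add(Add(Rational(2, 31), Rational(-71, 256)), 66402), -35571) = Add(Add(Rational(-1689, 7936), 66402), -35571) = Add(Rational(526964583, 7936), -35571) = Rational(244673127, 7936)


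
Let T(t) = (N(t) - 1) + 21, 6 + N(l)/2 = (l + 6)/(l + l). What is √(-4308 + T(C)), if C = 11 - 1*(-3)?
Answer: I*√210630/7 ≈ 65.563*I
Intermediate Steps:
C = 14 (C = 11 + 3 = 14)
N(l) = -12 + (6 + l)/l (N(l) = -12 + 2*((l + 6)/(l + l)) = -12 + 2*((6 + l)/((2*l))) = -12 + 2*((6 + l)*(1/(2*l))) = -12 + 2*((6 + l)/(2*l)) = -12 + (6 + l)/l)
T(t) = 9 + 6/t (T(t) = ((-11 + 6/t) - 1) + 21 = (-12 + 6/t) + 21 = 9 + 6/t)
√(-4308 + T(C)) = √(-4308 + (9 + 6/14)) = √(-4308 + (9 + 6*(1/14))) = √(-4308 + (9 + 3/7)) = √(-4308 + 66/7) = √(-30090/7) = I*√210630/7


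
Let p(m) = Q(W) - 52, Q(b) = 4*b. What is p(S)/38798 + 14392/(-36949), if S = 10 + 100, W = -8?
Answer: -280742266/716773651 ≈ -0.39167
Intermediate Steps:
S = 110
p(m) = -84 (p(m) = 4*(-8) - 52 = -32 - 52 = -84)
p(S)/38798 + 14392/(-36949) = -84/38798 + 14392/(-36949) = -84*1/38798 + 14392*(-1/36949) = -42/19399 - 14392/36949 = -280742266/716773651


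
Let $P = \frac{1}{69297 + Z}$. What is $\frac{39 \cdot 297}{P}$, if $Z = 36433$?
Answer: $1224670590$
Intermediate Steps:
$P = \frac{1}{105730}$ ($P = \frac{1}{69297 + 36433} = \frac{1}{105730} \approx 9.458 \cdot 10^{-6}$)
$\frac{39 \cdot 297}{P} = 39 \cdot 297 \frac{1}{\frac{1}{105730}} = 11583 \cdot 105730 = 1224670590$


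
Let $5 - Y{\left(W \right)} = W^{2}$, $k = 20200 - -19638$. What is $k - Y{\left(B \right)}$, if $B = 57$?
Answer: $43082$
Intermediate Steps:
$k = 39838$ ($k = 20200 + 19638 = 39838$)
$Y{\left(W \right)} = 5 - W^{2}$
$k - Y{\left(B \right)} = 39838 - \left(5 - 57^{2}\right) = 39838 - \left(5 - 3249\right) = 39838 - -3244 = 39838 + 3244 = 43082$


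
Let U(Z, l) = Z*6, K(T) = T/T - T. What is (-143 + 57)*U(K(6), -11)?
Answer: 2580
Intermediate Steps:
K(T) = 1 - T
U(Z, l) = 6*Z
(-143 + 57)*U(K(6), -11) = (-143 + 57)*(6*(1 - 1*6)) = -516*(1 - 6) = -516*(-5) = -86*(-30) = 2580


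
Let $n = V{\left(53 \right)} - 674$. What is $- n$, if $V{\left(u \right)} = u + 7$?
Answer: $614$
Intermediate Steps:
$V{\left(u \right)} = 7 + u$
$n = -614$ ($n = \left(7 + 53\right) - 674 = 60 - 674 = -614$)
$- n = \left(-1\right) \left(-614\right) = 614$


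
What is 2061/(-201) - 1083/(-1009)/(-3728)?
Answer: -2584258785/252023984 ≈ -10.254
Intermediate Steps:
2061/(-201) - 1083/(-1009)/(-3728) = 2061*(-1/201) - 1083*(-1/1009)*(-1/3728) = -687/67 + (1083/1009)*(-1/3728) = -687/67 - 1083/3761552 = -2584258785/252023984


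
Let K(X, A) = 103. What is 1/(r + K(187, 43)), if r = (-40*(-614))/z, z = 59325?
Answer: 11865/1227007 ≈ 0.0096699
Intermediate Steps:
r = 4912/11865 (r = -40*(-614)/59325 = 24560*(1/59325) = 4912/11865 ≈ 0.41399)
1/(r + K(187, 43)) = 1/(4912/11865 + 103) = 1/(1227007/11865) = 11865/1227007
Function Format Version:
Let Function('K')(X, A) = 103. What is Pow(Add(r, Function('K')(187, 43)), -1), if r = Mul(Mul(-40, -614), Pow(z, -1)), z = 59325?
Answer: Rational(11865, 1227007) ≈ 0.0096699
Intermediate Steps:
r = Rational(4912, 11865) (r = Mul(Mul(-40, -614), Pow(59325, -1)) = Mul(24560, Rational(1, 59325)) = Rational(4912, 11865) ≈ 0.41399)
Pow(Add(r, Function('K')(187, 43)), -1) = Pow(Add(Rational(4912, 11865), 103), -1) = Pow(Rational(1227007, 11865), -1) = Rational(11865, 1227007)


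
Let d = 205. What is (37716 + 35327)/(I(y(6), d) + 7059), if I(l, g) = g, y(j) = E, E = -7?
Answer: 73043/7264 ≈ 10.055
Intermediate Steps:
y(j) = -7
(37716 + 35327)/(I(y(6), d) + 7059) = (37716 + 35327)/(205 + 7059) = 73043/7264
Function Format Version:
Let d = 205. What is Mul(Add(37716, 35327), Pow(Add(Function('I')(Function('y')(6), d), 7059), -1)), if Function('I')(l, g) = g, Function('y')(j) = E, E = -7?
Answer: Rational(73043, 7264) ≈ 10.055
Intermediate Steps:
Function('y')(j) = -7
Mul(Add(37716, 35327), Pow(Add(Function('I')(Function('y')(6), d), 7059), -1)) = Mul(Add(37716, 35327), Pow(Add(205, 7059), -1)) = Mul(73043, Pow(7264, -1)) = Mul(73043, Rational(1, 7264)) = Rational(73043, 7264)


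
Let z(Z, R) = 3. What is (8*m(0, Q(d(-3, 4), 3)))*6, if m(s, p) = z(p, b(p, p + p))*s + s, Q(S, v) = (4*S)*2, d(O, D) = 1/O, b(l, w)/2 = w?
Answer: 0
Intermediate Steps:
b(l, w) = 2*w
Q(S, v) = 8*S
m(s, p) = 4*s (m(s, p) = 3*s + s = 4*s)
(8*m(0, Q(d(-3, 4), 3)))*6 = (8*(4*0))*6 = (8*0)*6 = 0*6 = 0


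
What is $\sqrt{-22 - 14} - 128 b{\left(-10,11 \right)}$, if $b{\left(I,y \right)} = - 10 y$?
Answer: $14080 + 6 i \approx 14080.0 + 6.0 i$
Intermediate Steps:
$\sqrt{-22 - 14} - 128 b{\left(-10,11 \right)} = \sqrt{-22 - 14} - 128 \left(\left(-10\right) 11\right) = \sqrt{-36} - -14080 = 6 i + 14080 = 14080 + 6 i$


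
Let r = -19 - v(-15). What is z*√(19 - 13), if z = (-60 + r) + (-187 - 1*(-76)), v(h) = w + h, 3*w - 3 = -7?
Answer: -521*√6/3 ≈ -425.39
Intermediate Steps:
w = -4/3 (w = 1 + (⅓)*(-7) = 1 - 7/3 = -4/3 ≈ -1.3333)
v(h) = -4/3 + h
r = -8/3 (r = -19 - (-4/3 - 15) = -19 - 1*(-49/3) = -19 + 49/3 = -8/3 ≈ -2.6667)
z = -521/3 (z = (-60 - 8/3) + (-187 - 1*(-76)) = -188/3 + (-187 + 76) = -188/3 - 111 = -521/3 ≈ -173.67)
z*√(19 - 13) = -521*√(19 - 13)/3 = -521*√6/3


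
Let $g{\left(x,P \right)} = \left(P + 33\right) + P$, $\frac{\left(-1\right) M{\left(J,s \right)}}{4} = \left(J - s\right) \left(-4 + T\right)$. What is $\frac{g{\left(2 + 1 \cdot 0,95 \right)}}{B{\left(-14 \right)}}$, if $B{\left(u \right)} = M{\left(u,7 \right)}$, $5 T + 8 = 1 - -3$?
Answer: $- \frac{1115}{2016} \approx -0.55308$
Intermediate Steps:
$T = - \frac{4}{5}$ ($T = - \frac{8}{5} + \frac{1 - -3}{5} = - \frac{8}{5} + \frac{1 + 3}{5} = - \frac{8}{5} + \frac{1}{5} \cdot 4 = - \frac{8}{5} + \frac{4}{5} = - \frac{4}{5} \approx -0.8$)
$M{\left(J,s \right)} = - \frac{96 s}{5} + \frac{96 J}{5}$ ($M{\left(J,s \right)} = - 4 \left(J - s\right) \left(-4 - \frac{4}{5}\right) = - 4 \left(J - s\right) \left(- \frac{24}{5}\right) = - 4 \left(- \frac{24 J}{5} + \frac{24 s}{5}\right) = - \frac{96 s}{5} + \frac{96 J}{5}$)
$g{\left(x,P \right)} = 33 + 2 P$ ($g{\left(x,P \right)} = \left(33 + P\right) + P = 33 + 2 P$)
$B{\left(u \right)} = - \frac{672}{5} + \frac{96 u}{5}$ ($B{\left(u \right)} = \left(- \frac{96}{5}\right) 7 + \frac{96 u}{5} = - \frac{672}{5} + \frac{96 u}{5}$)
$\frac{g{\left(2 + 1 \cdot 0,95 \right)}}{B{\left(-14 \right)}} = \frac{33 + 2 \cdot 95}{- \frac{672}{5} + \frac{96}{5} \left(-14\right)} = \frac{33 + 190}{- \frac{672}{5} - \frac{1344}{5}} = \frac{223}{- \frac{2016}{5}} = 223 \left(- \frac{5}{2016}\right) = - \frac{1115}{2016}$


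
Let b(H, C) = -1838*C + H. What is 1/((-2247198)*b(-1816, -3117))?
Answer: -1/12870219801540 ≈ -7.7699e-14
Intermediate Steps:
b(H, C) = H - 1838*C
1/((-2247198)*b(-1816, -3117)) = 1/((-2247198)*(-1816 - 1838*(-3117))) = -1/(2247198*(-1816 + 5729046)) = -1/2247198/5727230 = -1/2247198*1/5727230 = -1/12870219801540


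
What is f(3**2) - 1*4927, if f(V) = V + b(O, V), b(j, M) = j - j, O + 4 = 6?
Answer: -4918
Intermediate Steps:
O = 2 (O = -4 + 6 = 2)
b(j, M) = 0
f(V) = V (f(V) = V + 0 = V)
f(3**2) - 1*4927 = 3**2 - 1*4927 = 9 - 4927 = -4918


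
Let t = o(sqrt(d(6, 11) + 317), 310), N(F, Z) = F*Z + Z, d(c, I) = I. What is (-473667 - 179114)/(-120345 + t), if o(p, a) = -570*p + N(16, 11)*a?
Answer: 1628688595/151362937 - 148834068*sqrt(82)/756814685 ≈ 8.9793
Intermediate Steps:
N(F, Z) = Z + F*Z
o(p, a) = -570*p + 187*a (o(p, a) = -570*p + (11*(1 + 16))*a = -570*p + (11*17)*a = -570*p + 187*a)
t = 57970 - 1140*sqrt(82) (t = -570*sqrt(11 + 317) + 187*310 = -1140*sqrt(82) + 57970 = 57970 - 1140*sqrt(82) ≈ 47647.)
(-473667 - 179114)/(-120345 + t) = (-473667 - 179114)/(-120345 + (57970 - 1140*sqrt(82))) = -652781/(-62375 - 1140*sqrt(82))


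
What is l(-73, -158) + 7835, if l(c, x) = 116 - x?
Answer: 8109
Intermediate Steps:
l(-73, -158) + 7835 = (116 - 1*(-158)) + 7835 = (116 + 158) + 7835 = 274 + 7835 = 8109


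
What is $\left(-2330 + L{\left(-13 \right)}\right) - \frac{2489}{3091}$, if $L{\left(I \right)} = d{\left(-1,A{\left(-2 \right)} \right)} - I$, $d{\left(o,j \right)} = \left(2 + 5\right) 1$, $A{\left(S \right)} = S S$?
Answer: $- \frac{7142699}{3091} \approx -2310.8$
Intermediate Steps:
$A{\left(S \right)} = S^{2}$
$d{\left(o,j \right)} = 7$ ($d{\left(o,j \right)} = 7 \cdot 1 = 7$)
$L{\left(I \right)} = 7 - I$
$\left(-2330 + L{\left(-13 \right)}\right) - \frac{2489}{3091} = \left(-2330 + \left(7 - -13\right)\right) - \frac{2489}{3091} = \left(-2330 + \left(7 + 13\right)\right) - \frac{2489}{3091} = \left(-2330 + 20\right) - \frac{2489}{3091} = -2310 - \frac{2489}{3091} = - \frac{7142699}{3091}$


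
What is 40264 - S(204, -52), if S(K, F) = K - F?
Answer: 40008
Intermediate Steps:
40264 - S(204, -52) = 40264 - (204 - 1*(-52)) = 40264 - (204 + 52) = 40264 - 1*256 = 40264 - 256 = 40008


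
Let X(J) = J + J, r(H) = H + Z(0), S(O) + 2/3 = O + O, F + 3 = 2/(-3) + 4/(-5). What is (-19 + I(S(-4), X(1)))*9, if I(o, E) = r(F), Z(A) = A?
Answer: -1056/5 ≈ -211.20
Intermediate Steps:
F = -67/15 (F = -3 + (2/(-3) + 4/(-5)) = -3 + (2*(-⅓) + 4*(-⅕)) = -3 + (-⅔ - ⅘) = -3 - 22/15 = -67/15 ≈ -4.4667)
S(O) = -⅔ + 2*O (S(O) = -⅔ + (O + O) = -⅔ + 2*O)
r(H) = H (r(H) = H + 0 = H)
X(J) = 2*J
I(o, E) = -67/15
(-19 + I(S(-4), X(1)))*9 = (-19 - 67/15)*9 = -352/15*9 = -1056/5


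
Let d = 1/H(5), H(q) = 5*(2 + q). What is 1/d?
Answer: 35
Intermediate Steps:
H(q) = 10 + 5*q
d = 1/35 (d = 1/(10 + 5*5) = 1/(10 + 25) = 1/35 ≈ 0.028571)
1/d = 1/(1/35) = 35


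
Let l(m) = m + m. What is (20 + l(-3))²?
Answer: 196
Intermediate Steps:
l(m) = 2*m
(20 + l(-3))² = (20 + 2*(-3))² = (20 - 6)² = 14² = 196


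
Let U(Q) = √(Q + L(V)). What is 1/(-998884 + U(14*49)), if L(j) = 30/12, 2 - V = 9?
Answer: -1997768/1995538489535 - 9*√34/1995538489535 ≈ -1.0011e-6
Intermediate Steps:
V = -7 (V = 2 - 1*9 = 2 - 9 = -7)
L(j) = 5/2 (L(j) = 30*(1/12) = 5/2)
U(Q) = √(5/2 + Q) (U(Q) = √(Q + 5/2) = √(5/2 + Q))
1/(-998884 + U(14*49)) = 1/(-998884 + √(10 + 4*(14*49))/2) = 1/(-998884 + √(10 + 4*686)/2) = 1/(-998884 + √(10 + 2744)/2) = 1/(-998884 + √2754/2) = 1/(-998884 + (9*√34)/2) = 1/(-998884 + 9*√34/2)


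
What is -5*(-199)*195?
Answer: 194025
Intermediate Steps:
-5*(-199)*195 = 995*195 = 194025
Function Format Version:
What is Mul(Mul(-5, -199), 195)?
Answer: 194025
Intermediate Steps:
Mul(Mul(-5, -199), 195) = Mul(995, 195) = 194025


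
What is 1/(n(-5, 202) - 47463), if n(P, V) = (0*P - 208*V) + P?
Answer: -1/89484 ≈ -1.1175e-5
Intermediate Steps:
n(P, V) = P - 208*V (n(P, V) = (0 - 208*V) + P = -208*V + P = P - 208*V)
1/(n(-5, 202) - 47463) = 1/((-5 - 208*202) - 47463) = 1/((-5 - 42016) - 47463) = 1/(-42021 - 47463) = 1/(-89484) = -1/89484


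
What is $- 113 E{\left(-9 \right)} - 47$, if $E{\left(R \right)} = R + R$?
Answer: $1987$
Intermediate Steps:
$E{\left(R \right)} = 2 R$
$- 113 E{\left(-9 \right)} - 47 = - 113 \cdot 2 \left(-9\right) - 47 = \left(-113\right) \left(-18\right) - 47 = 2034 - 47 = 1987$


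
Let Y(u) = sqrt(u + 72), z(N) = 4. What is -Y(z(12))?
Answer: -2*sqrt(19) ≈ -8.7178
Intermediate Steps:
Y(u) = sqrt(72 + u)
-Y(z(12)) = -sqrt(72 + 4) = -sqrt(76) = -2*sqrt(19)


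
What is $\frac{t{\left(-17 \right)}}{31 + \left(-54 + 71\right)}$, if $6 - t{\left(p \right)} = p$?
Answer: $\frac{23}{48} \approx 0.47917$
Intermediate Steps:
$t{\left(p \right)} = 6 - p$
$\frac{t{\left(-17 \right)}}{31 + \left(-54 + 71\right)} = \frac{6 - -17}{31 + \left(-54 + 71\right)} = \frac{6 + 17}{31 + 17} = \frac{23}{48}$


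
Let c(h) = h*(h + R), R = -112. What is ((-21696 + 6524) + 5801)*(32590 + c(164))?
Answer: -385316778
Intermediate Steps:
c(h) = h*(-112 + h) (c(h) = h*(h - 112) = h*(-112 + h))
((-21696 + 6524) + 5801)*(32590 + c(164)) = ((-21696 + 6524) + 5801)*(32590 + 164*(-112 + 164)) = (-15172 + 5801)*(32590 + 164*52) = -9371*(32590 + 8528) = -9371*41118 = -385316778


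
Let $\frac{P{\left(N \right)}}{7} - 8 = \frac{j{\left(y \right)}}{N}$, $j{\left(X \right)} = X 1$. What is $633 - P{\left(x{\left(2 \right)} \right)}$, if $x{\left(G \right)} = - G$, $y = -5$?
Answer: $\frac{1119}{2} \approx 559.5$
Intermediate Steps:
$j{\left(X \right)} = X$
$P{\left(N \right)} = 56 - \frac{35}{N}$ ($P{\left(N \right)} = 56 + 7 \left(- \frac{5}{N}\right) = 56 - \frac{35}{N}$)
$633 - P{\left(x{\left(2 \right)} \right)} = 633 - \left(56 - \frac{35}{\left(-1\right) 2}\right) = 633 - \left(56 - \frac{35}{-2}\right) = 633 - \left(56 - - \frac{35}{2}\right) = 633 - \left(56 + \frac{35}{2}\right) = 633 - \frac{147}{2} = \frac{1119}{2}$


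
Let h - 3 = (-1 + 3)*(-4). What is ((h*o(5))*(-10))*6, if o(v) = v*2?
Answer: 3000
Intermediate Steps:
o(v) = 2*v
h = -5 (h = 3 + (-1 + 3)*(-4) = 3 + 2*(-4) = 3 - 8 = -5)
((h*o(5))*(-10))*6 = (-10*5*(-10))*6 = (-5*10*(-10))*6 = -50*(-10)*6 = 500*6 = 3000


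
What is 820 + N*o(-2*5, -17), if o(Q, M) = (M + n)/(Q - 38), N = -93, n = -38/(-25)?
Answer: 316003/400 ≈ 790.01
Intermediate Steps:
n = 38/25 (n = -38*(-1/25) = 38/25 ≈ 1.5200)
o(Q, M) = (38/25 + M)/(-38 + Q) (o(Q, M) = (M + 38/25)/(Q - 38) = (38/25 + M)/(-38 + Q))
820 + N*o(-2*5, -17) = 820 - 93*(38/25 - 17)/(-38 - 2*5) = 820 - 93*(-387)/((-38 - 10)*25) = 820 - 93*(-387)/((-48)*25) = 820 - (-31)*(-387)/(16*25) = 820 - 93*129/400 = 820 - 11997/400 = 316003/400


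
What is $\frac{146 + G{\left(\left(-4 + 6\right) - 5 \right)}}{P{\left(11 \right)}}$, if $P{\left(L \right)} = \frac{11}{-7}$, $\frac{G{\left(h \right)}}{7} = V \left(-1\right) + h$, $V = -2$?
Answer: $- \frac{973}{11} \approx -88.455$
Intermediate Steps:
$G{\left(h \right)} = 14 + 7 h$ ($G{\left(h \right)} = 7 \left(\left(-2\right) \left(-1\right) + h\right) = 7 \left(2 + h\right) = 14 + 7 h$)
$P{\left(L \right)} = - \frac{11}{7}$ ($P{\left(L \right)} = 11 \left(- \frac{1}{7}\right) = - \frac{11}{7}$)
$\frac{146 + G{\left(\left(-4 + 6\right) - 5 \right)}}{P{\left(11 \right)}} = \frac{146 + \left(14 + 7 \left(\left(-4 + 6\right) - 5\right)\right)}{- \frac{11}{7}} = \left(146 + \left(14 + 7 \left(2 - 5\right)\right)\right) \left(- \frac{7}{11}\right) = \left(146 + \left(14 + 7 \left(-3\right)\right)\right) \left(- \frac{7}{11}\right) = \left(146 + \left(14 - 21\right)\right) \left(- \frac{7}{11}\right) = \left(146 - 7\right) \left(- \frac{7}{11}\right) = 139 \left(- \frac{7}{11}\right) = - \frac{973}{11}$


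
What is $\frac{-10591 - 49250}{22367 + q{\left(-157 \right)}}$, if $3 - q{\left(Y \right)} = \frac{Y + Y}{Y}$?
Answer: $- \frac{19947}{7456} \approx -2.6753$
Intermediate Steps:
$q{\left(Y \right)} = 1$ ($q{\left(Y \right)} = 3 - \frac{Y + Y}{Y} = 3 - \frac{2 Y}{Y} = 3 - 2 = 1$)
$\frac{-10591 - 49250}{22367 + q{\left(-157 \right)}} = \frac{-10591 - 49250}{22367 + 1} = - \frac{59841}{22368} = \left(-59841\right) \frac{1}{22368} = - \frac{19947}{7456}$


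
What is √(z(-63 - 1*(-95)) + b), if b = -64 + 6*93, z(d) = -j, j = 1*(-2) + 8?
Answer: 2*√122 ≈ 22.091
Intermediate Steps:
j = 6 (j = -2 + 8 = 6)
z(d) = -6 (z(d) = -1*6 = -6)
b = 494 (b = -64 + 558 = 494)
√(z(-63 - 1*(-95)) + b) = √(-6 + 494) = √488 = 2*√122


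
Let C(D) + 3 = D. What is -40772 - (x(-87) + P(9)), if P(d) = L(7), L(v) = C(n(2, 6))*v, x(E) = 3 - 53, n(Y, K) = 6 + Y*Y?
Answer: -40771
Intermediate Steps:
n(Y, K) = 6 + Y²
C(D) = -3 + D
x(E) = -50
L(v) = 7*v (L(v) = (-3 + (6 + 2²))*v = (-3 + (6 + 4))*v = (-3 + 10)*v = 7*v)
P(d) = 49 (P(d) = 7*7 = 49)
-40772 - (x(-87) + P(9)) = -40772 - (-50 + 49) = -40772 - 1*(-1) = -40772 + 1 = -40771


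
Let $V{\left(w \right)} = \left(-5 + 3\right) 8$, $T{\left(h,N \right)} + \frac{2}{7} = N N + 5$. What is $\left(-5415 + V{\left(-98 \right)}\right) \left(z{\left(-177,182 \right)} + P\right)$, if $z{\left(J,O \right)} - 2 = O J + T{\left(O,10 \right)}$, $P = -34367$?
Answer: $\frac{2527152920}{7} \approx 3.6102 \cdot 10^{8}$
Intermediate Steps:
$T{\left(h,N \right)} = \frac{33}{7} + N^{2}$ ($T{\left(h,N \right)} = - \frac{2}{7} + \left(N N + 5\right) = - \frac{2}{7} + \left(N^{2} + 5\right) = - \frac{2}{7} + \left(5 + N^{2}\right) = \frac{33}{7} + N^{2}$)
$z{\left(J,O \right)} = \frac{747}{7} + J O$ ($z{\left(J,O \right)} = 2 + \left(O J + \left(\frac{33}{7} + 10^{2}\right)\right) = 2 + \left(J O + \left(\frac{33}{7} + 100\right)\right) = 2 + \left(J O + \frac{733}{7}\right) = 2 + \left(\frac{733}{7} + J O\right) = \frac{747}{7} + J O$)
$V{\left(w \right)} = -16$ ($V{\left(w \right)} = \left(-2\right) 8 = -16$)
$\left(-5415 + V{\left(-98 \right)}\right) \left(z{\left(-177,182 \right)} + P\right) = \left(-5415 - 16\right) \left(\left(\frac{747}{7} - 32214\right) - 34367\right) = - 5431 \left(\left(\frac{747}{7} - 32214\right) - 34367\right) = - 5431 \left(- \frac{224751}{7} - 34367\right) = \left(-5431\right) \left(- \frac{465320}{7}\right) = \frac{2527152920}{7}$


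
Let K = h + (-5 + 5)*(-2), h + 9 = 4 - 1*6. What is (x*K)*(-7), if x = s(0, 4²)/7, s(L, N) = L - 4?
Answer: -44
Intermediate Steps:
h = -11 (h = -9 + (4 - 1*6) = -9 + (4 - 6) = -9 - 2 = -11)
s(L, N) = -4 + L
x = -4/7 (x = (-4 + 0)/7 = -4*⅐ = -4/7 ≈ -0.57143)
K = -11 (K = -11 + (-5 + 5)*(-2) = -11 + 0*(-2) = -11 + 0 = -11)
(x*K)*(-7) = -4/7*(-11)*(-7) = (44/7)*(-7) = -44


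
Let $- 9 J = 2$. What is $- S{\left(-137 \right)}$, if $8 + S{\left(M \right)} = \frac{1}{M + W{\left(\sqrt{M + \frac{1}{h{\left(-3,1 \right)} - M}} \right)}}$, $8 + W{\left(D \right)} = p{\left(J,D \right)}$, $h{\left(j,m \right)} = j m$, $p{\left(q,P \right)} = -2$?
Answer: $\frac{1177}{147} \approx 8.0068$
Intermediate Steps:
$J = - \frac{2}{9}$ ($J = \left(- \frac{1}{9}\right) 2 = - \frac{2}{9} \approx -0.22222$)
$W{\left(D \right)} = -10$ ($W{\left(D \right)} = -8 - 2 = -10$)
$S{\left(M \right)} = -8 + \frac{1}{-10 + M}$ ($S{\left(M \right)} = -8 + \frac{1}{M - 10} = -8 + \frac{1}{-10 + M}$)
$- S{\left(-137 \right)} = - \frac{81 - -1096}{-10 - 137} = - \frac{81 + 1096}{-147} = - \frac{\left(-1\right) 1177}{147} = \left(-1\right) \left(- \frac{1177}{147}\right) = \frac{1177}{147}$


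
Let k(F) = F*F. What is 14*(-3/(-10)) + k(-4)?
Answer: 101/5 ≈ 20.200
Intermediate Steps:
k(F) = F²
14*(-3/(-10)) + k(-4) = 14*(-3/(-10)) + (-4)² = 14*(-3*(-⅒)) + 16 = 14*(3/10) + 16 = 21/5 + 16 = 101/5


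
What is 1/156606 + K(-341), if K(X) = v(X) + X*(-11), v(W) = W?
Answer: 534026461/156606 ≈ 3410.0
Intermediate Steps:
K(X) = -10*X (K(X) = X + X*(-11) = X - 11*X = -10*X)
1/156606 + K(-341) = 1/156606 - 10*(-341) = 1/156606 + 3410 = 534026461/156606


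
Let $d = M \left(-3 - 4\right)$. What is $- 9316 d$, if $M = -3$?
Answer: $-195636$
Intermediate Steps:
$d = 21$ ($d = - 3 \left(-3 - 4\right) = \left(-3\right) \left(-7\right) = 21$)
$- 9316 d = \left(-9316\right) 21 = -195636$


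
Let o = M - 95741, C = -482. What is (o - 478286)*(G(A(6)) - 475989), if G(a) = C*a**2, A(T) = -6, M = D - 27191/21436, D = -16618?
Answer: 6246236484476151/21436 ≈ 2.9139e+11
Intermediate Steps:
M = -356250639/21436 (M = -16618 - 27191/21436 = -356250639/21436 ≈ -16619.)
o = -2408554715/21436 (o = -356250639/21436 - 95741 = -2408554715/21436 ≈ -1.1236e+5)
G(a) = -482*a**2
(o - 478286)*(G(A(6)) - 475989) = (-2408554715/21436 - 478286)*(-482*(-6)**2 - 475989) = -12661093411*(-482*36 - 475989)/21436 = -12661093411*(-17352 - 475989)/21436 = -12661093411/21436*(-493341) = 6246236484476151/21436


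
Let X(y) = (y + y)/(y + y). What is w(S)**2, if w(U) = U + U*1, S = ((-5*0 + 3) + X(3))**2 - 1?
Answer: 900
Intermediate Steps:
X(y) = 1 (X(y) = (2*y)/((2*y)) = (2*y)*(1/(2*y)) = 1)
S = 15 (S = ((-5*0 + 3) + 1)**2 - 1 = ((0 + 3) + 1)**2 - 1 = (3 + 1)**2 - 1 = 4**2 - 1 = 16 - 1 = 15)
w(U) = 2*U (w(U) = U + U = 2*U)
w(S)**2 = (2*15)**2 = 30**2 = 900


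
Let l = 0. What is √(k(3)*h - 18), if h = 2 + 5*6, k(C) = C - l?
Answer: √78 ≈ 8.8318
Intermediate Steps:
k(C) = C (k(C) = C - 1*0 = C + 0 = C)
h = 32 (h = 2 + 30 = 32)
√(k(3)*h - 18) = √(3*32 - 18) = √(96 - 18) = √78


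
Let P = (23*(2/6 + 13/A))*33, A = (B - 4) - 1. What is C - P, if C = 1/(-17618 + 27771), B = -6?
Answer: 6538533/10153 ≈ 644.00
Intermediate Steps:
A = -11 (A = (-6 - 4) - 1 = -10 - 1 = -11)
C = 1/10153 ≈ 9.8493e-5
P = -644 (P = (23*(2/6 + 13/(-11)))*33 = (23*(2*(⅙) + 13*(-1/11)))*33 = (23*(⅓ - 13/11))*33 = (23*(-28/33))*33 = -644/33*33 = -644)
C - P = 1/10153 - 1*(-644) = 1/10153 + 644 = 6538533/10153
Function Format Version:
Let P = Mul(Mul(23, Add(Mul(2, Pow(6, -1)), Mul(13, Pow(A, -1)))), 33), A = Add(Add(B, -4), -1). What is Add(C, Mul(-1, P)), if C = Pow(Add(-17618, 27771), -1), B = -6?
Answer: Rational(6538533, 10153) ≈ 644.00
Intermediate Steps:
A = -11 (A = Add(Add(-6, -4), -1) = Add(-10, -1) = -11)
C = Rational(1, 10153) (C = Pow(10153, -1) = Rational(1, 10153) ≈ 9.8493e-5)
P = -644 (P = Mul(Mul(23, Add(Mul(2, Pow(6, -1)), Mul(13, Pow(-11, -1)))), 33) = Mul(Mul(23, Add(Mul(2, Rational(1, 6)), Mul(13, Rational(-1, 11)))), 33) = Mul(Mul(23, Add(Rational(1, 3), Rational(-13, 11))), 33) = Mul(Mul(23, Rational(-28, 33)), 33) = Mul(Rational(-644, 33), 33) = -644)
Add(C, Mul(-1, P)) = Add(Rational(1, 10153), Mul(-1, -644)) = Add(Rational(1, 10153), 644) = Rational(6538533, 10153)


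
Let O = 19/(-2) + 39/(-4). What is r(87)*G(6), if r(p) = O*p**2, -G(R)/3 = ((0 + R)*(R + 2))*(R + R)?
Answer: 251775216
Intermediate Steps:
O = -77/4 (O = 19*(-1/2) + 39*(-1/4) = -19/2 - 39/4 = -77/4 ≈ -19.250)
G(R) = -6*R**2*(2 + R) (G(R) = -3*(0 + R)*(R + 2)*(R + R) = -3*R*(2 + R)*2*R = -6*R**2*(2 + R))
r(p) = -77*p**2/4
r(87)*G(6) = (-77/4*87**2)*(6*6**2*(-2 - 1*6)) = (-77/4*7569)*(6*36*(-2 - 6)) = -1748439*36*(-8)/2 = -582813/4*(-1728) = 251775216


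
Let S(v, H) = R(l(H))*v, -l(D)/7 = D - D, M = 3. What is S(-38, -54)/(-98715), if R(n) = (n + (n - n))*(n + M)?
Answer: 0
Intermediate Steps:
l(D) = 0 (l(D) = -7*(D - D) = -7*0 = 0)
R(n) = n*(3 + n) (R(n) = (n + (n - n))*(n + 3) = (n + 0)*(3 + n) = n*(3 + n))
S(v, H) = 0 (S(v, H) = (0*(3 + 0))*v = (0*3)*v = 0*v = 0)
S(-38, -54)/(-98715) = 0/(-98715) = 0*(-1/98715) = 0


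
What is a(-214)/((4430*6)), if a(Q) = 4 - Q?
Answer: 109/13290 ≈ 0.0082017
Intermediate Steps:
a(-214)/((4430*6)) = (4 - 1*(-214))/((4430*6)) = (4 + 214)/26580 = 218*(1/26580) = 109/13290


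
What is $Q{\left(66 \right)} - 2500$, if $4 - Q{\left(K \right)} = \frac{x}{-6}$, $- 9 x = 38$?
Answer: $- \frac{67411}{27} \approx -2496.7$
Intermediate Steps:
$x = - \frac{38}{9}$ ($x = \left(- \frac{1}{9}\right) 38 = - \frac{38}{9} \approx -4.2222$)
$Q{\left(K \right)} = \frac{89}{27}$ ($Q{\left(K \right)} = 4 - - \frac{38}{9 \left(-6\right)} = 4 - \left(- \frac{38}{9}\right) \left(- \frac{1}{6}\right) = 4 - \frac{19}{27} = \frac{89}{27}$)
$Q{\left(66 \right)} - 2500 = \frac{89}{27} - 2500 = - \frac{67411}{27}$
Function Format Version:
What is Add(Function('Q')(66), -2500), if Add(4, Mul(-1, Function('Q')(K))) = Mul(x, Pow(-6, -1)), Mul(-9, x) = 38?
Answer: Rational(-67411, 27) ≈ -2496.7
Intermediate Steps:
x = Rational(-38, 9) (x = Mul(Rational(-1, 9), 38) = Rational(-38, 9) ≈ -4.2222)
Function('Q')(K) = Rational(89, 27) (Function('Q')(K) = Add(4, Mul(-1, Mul(Rational(-38, 9), Pow(-6, -1)))) = Add(4, Mul(-1, Mul(Rational(-38, 9), Rational(-1, 6)))) = Add(4, Mul(-1, Rational(19, 27))) = Add(4, Rational(-19, 27)) = Rational(89, 27))
Add(Function('Q')(66), -2500) = Add(Rational(89, 27), -2500) = Rational(-67411, 27)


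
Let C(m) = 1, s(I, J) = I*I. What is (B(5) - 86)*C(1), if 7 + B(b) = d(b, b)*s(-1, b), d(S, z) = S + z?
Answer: -83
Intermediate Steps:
s(I, J) = I**2
B(b) = -7 + 2*b (B(b) = -7 + (b + b)*(-1)**2 = -7 + (2*b)*1 = -7 + 2*b)
(B(5) - 86)*C(1) = ((-7 + 2*5) - 86)*1 = ((-7 + 10) - 86)*1 = (3 - 86)*1 = -83*1 = -83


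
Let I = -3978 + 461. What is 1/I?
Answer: -1/3517 ≈ -0.00028433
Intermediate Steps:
I = -3517
1/I = 1/(-3517) = -1/3517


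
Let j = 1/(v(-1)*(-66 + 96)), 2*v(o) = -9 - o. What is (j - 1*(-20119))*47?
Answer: 113471113/120 ≈ 9.4559e+5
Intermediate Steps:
v(o) = -9/2 - o/2 (v(o) = (-9 - o)/2 = -9/2 - o/2)
j = -1/120 (j = 1/((-9/2 - ½*(-1))*(-66 + 96)) = 1/((-9/2 + ½)*30) = 1/(-4*30) = 1/(-120) = -1/120 ≈ -0.0083333)
(j - 1*(-20119))*47 = (-1/120 - 1*(-20119))*47 = (-1/120 + 20119)*47 = (2414279/120)*47 = 113471113/120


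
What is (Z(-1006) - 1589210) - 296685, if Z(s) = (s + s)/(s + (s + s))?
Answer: -5657683/3 ≈ -1.8859e+6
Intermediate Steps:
Z(s) = 2/3 (Z(s) = (2*s)/(s + 2*s) = (2*s)/((3*s)) = (2*s)*(1/(3*s)) = 2/3)
(Z(-1006) - 1589210) - 296685 = (2/3 - 1589210) - 296685 = -4767628/3 - 296685 = -5657683/3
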